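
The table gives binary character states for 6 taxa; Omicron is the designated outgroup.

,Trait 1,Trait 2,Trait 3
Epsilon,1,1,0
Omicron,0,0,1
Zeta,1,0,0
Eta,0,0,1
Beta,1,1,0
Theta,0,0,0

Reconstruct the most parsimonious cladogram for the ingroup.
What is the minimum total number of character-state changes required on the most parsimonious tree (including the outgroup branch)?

3

Character polarity is set by the outgroup: the derived state is whichever differs from the outgroup's state, so for Trait 3 the derived state is '0', and for the remaining characters it is '1'.
Only Beta, Epsilon, and Zeta show the derived state '1' for Trait 1, supporting them as a clade.
Trait 2: derived state '1' in Beta and Epsilon only — synapomorphy for {Beta, Epsilon}.
Trait 3: derived state '0' in Beta, Epsilon, Theta, and Zeta only — synapomorphy for {Beta, Epsilon, Theta, Zeta}.
Most parsimonious ingroup topology: ((Theta,((Beta,Epsilon),Zeta)),Eta).
Changes per character on this tree: Trait 1: 1; Trait 2: 1; Trait 3: 1.
Total = 3.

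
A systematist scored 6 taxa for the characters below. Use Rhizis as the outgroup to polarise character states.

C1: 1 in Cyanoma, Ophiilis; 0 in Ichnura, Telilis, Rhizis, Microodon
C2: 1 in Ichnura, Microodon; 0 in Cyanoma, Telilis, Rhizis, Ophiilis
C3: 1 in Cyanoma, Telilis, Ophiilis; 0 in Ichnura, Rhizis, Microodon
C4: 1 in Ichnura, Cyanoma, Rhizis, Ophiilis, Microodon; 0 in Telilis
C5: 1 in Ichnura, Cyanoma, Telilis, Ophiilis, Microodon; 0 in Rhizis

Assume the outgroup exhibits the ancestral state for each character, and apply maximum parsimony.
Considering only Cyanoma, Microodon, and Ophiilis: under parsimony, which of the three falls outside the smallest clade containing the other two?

Character polarity is set by the outgroup: the derived state is whichever differs from the outgroup's state, so for C4 the derived state is '0', and for the remaining characters it is '1'.
Only Cyanoma and Ophiilis show the derived state '1' for C1, supporting them as a clade.
C2 (derived state '1') is shared by Ichnura and Microodon — a synapomorphy uniting that clade.
C3: derived state '1' in Cyanoma, Ophiilis, and Telilis only — synapomorphy for {Cyanoma, Ophiilis, Telilis}.
C4 (derived state '0') is unique to Telilis (autapomorphy; uninformative for grouping).
All ingroup taxa share the derived state '1' for C5; it defines the ingroup but does not resolve relationships within it.
Most parsimonious ingroup topology: ((Telilis,(Cyanoma,Ophiilis)),(Microodon,Ichnura)).
Cyanoma and Ophiilis share a more recent common ancestor with each other than either does with Microodon, so Microodon is the least closely related of the three.

Microodon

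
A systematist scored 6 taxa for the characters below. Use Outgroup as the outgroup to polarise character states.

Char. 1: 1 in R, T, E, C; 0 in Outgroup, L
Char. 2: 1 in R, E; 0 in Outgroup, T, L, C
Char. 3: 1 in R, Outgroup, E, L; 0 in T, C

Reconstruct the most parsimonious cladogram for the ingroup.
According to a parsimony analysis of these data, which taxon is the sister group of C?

T

Character polarity is set by the outgroup: the derived state is whichever differs from the outgroup's state, so for Char. 3 the derived state is '0', and for the remaining characters it is '1'.
Char. 1: derived state '1' in C, E, R, and T only — synapomorphy for {C, E, R, T}.
Char. 2 (derived state '1') is shared by E and R — a synapomorphy uniting that clade.
Char. 3: derived state '0' in C and T only — synapomorphy for {C, T}.
Most parsimonious ingroup topology: (((T,C),(R,E)),L).
C and T form a cherry on this tree, so they are sister taxa.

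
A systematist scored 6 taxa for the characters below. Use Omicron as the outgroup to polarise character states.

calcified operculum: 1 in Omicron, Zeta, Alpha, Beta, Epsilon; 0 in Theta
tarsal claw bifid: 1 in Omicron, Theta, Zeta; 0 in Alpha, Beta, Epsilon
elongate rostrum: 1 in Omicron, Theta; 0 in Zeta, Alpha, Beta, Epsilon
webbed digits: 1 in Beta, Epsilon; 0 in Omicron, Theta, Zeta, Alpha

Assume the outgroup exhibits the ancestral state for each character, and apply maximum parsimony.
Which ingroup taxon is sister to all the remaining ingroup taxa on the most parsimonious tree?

Theta

Character polarity is set by the outgroup: the derived state is whichever differs from the outgroup's state, so for calcified operculum, tarsal claw bifid, elongate rostrum the derived state is '0', and for the remaining characters it is '1'.
calcified operculum: derived state '0' in Theta only — an autapomorphy, so it tells us nothing about relationships among taxa.
Only Alpha, Beta, and Epsilon show the derived state '0' for tarsal claw bifid, supporting them as a clade.
elongate rostrum: derived state '0' in Alpha, Beta, Epsilon, and Zeta only — synapomorphy for {Alpha, Beta, Epsilon, Zeta}.
webbed digits: derived state '1' in Beta and Epsilon only — synapomorphy for {Beta, Epsilon}.
Most parsimonious ingroup topology: (Theta,(Zeta,(Alpha,(Beta,Epsilon)))).
Theta is sister to the clade containing all other ingroup taxa, so it is the earliest-diverging (most basal) ingroup lineage.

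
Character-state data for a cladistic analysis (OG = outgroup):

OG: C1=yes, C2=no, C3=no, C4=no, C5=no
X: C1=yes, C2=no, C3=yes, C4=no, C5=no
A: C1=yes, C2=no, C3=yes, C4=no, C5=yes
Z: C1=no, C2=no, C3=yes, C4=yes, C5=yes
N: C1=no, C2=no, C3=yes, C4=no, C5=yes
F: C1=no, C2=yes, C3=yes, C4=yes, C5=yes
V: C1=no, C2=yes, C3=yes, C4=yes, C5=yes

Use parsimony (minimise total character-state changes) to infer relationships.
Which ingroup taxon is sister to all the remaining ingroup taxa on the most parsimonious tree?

X

Character polarity is set by the outgroup: the derived state is whichever differs from the outgroup's state, so for C1 the derived state is 'no', and for the remaining characters it is 'yes'.
Only F, N, V, and Z show the derived state 'no' for C1, supporting them as a clade.
C2 (derived state 'yes') is shared by F and V — a synapomorphy uniting that clade.
All ingroup taxa share the derived state 'yes' for C3; it defines the ingroup but does not resolve relationships within it.
C4: derived state 'yes' in F, V, and Z only — synapomorphy for {F, V, Z}.
Only A, F, N, V, and Z show the derived state 'yes' for C5, supporting them as a clade.
Most parsimonious ingroup topology: (X,(A,((Z,(F,V)),N))).
X is sister to the clade containing all other ingroup taxa, so it is the earliest-diverging (most basal) ingroup lineage.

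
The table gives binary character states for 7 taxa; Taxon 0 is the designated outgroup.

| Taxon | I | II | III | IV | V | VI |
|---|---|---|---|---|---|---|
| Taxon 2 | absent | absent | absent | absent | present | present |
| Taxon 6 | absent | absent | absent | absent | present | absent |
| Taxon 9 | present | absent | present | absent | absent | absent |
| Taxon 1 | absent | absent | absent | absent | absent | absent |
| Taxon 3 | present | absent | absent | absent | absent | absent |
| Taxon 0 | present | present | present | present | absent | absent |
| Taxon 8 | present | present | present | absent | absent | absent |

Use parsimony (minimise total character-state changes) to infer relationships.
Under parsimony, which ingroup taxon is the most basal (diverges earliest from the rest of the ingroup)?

Character polarity is set by the outgroup: the derived state is whichever differs from the outgroup's state, so for I, II, III, IV the derived state is 'absent', and for the remaining characters it is 'present'.
I (derived state 'absent') is shared by Taxon 1, Taxon 2, and Taxon 6 — a synapomorphy uniting that clade.
Only Taxon 1, Taxon 2, Taxon 3, Taxon 6, and Taxon 9 show the derived state 'absent' for II, supporting them as a clade.
Only Taxon 1, Taxon 2, Taxon 3, and Taxon 6 show the derived state 'absent' for III, supporting them as a clade.
IV (derived state 'absent') is shared by all ingroup taxa — unites the whole ingroup.
V (derived state 'present') is shared by Taxon 2 and Taxon 6 — a synapomorphy uniting that clade.
VI: derived state 'present' in Taxon 2 only — an autapomorphy, so it tells us nothing about relationships among taxa.
Most parsimonious ingroup topology: (((((Taxon 2,Taxon 6),Taxon 1),Taxon 3),Taxon 9),Taxon 8).
Taxon 8 is sister to the clade containing all other ingroup taxa, so it is the earliest-diverging (most basal) ingroup lineage.

Taxon 8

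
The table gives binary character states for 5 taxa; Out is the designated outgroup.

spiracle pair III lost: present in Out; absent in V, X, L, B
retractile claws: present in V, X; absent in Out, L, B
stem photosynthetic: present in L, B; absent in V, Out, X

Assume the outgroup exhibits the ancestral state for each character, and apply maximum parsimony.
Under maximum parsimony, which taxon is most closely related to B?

L

Character polarity is set by the outgroup: the derived state is whichever differs from the outgroup's state, so for spiracle pair III lost the derived state is 'absent', and for the remaining characters it is 'present'.
All ingroup taxa share the derived state 'absent' for spiracle pair III lost; it defines the ingroup but does not resolve relationships within it.
retractile claws (derived state 'present') is shared by V and X — a synapomorphy uniting that clade.
Only B and L show the derived state 'present' for stem photosynthetic, supporting them as a clade.
Most parsimonious ingroup topology: ((B,L),(X,V)).
B and L form a cherry on this tree, so they are sister taxa.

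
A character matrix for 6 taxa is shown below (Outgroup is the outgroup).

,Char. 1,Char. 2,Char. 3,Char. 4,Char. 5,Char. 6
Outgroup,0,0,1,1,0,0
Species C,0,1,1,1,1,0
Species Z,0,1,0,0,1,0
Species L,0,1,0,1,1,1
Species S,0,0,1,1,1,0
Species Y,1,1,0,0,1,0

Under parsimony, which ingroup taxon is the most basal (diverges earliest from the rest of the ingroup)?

Species S

Character polarity is set by the outgroup: the derived state is whichever differs from the outgroup's state, so for Char. 3, Char. 4 the derived state is '0', and for the remaining characters it is '1'.
Char. 1: derived state '1' in Species Y only — an autapomorphy, so it tells us nothing about relationships among taxa.
Char. 2: derived state '1' in Species C, Species L, Species Y, and Species Z only — synapomorphy for {Species C, Species L, Species Y, Species Z}.
Char. 3: derived state '0' in Species L, Species Y, and Species Z only — synapomorphy for {Species L, Species Y, Species Z}.
Char. 4 (derived state '0') is shared by Species Y and Species Z — a synapomorphy uniting that clade.
All ingroup taxa share the derived state '1' for Char. 5; it defines the ingroup but does not resolve relationships within it.
Char. 6 (derived state '1') is unique to Species L (autapomorphy; uninformative for grouping).
Most parsimonious ingroup topology: ((Species C,((Species Z,Species Y),Species L)),Species S).
Species S is sister to the clade containing all other ingroup taxa, so it is the earliest-diverging (most basal) ingroup lineage.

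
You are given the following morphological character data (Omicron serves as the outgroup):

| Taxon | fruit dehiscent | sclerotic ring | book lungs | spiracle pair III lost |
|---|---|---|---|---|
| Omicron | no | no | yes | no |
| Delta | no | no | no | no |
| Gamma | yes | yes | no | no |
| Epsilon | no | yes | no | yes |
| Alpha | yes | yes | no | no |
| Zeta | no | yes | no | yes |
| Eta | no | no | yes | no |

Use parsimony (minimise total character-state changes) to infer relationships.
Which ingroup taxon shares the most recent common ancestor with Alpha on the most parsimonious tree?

Character polarity is set by the outgroup: the derived state is whichever differs from the outgroup's state, so for book lungs the derived state is 'no', and for the remaining characters it is 'yes'.
Only Alpha and Gamma show the derived state 'yes' for fruit dehiscent, supporting them as a clade.
sclerotic ring: derived state 'yes' in Alpha, Epsilon, Gamma, and Zeta only — synapomorphy for {Alpha, Epsilon, Gamma, Zeta}.
book lungs (derived state 'no') is shared by Alpha, Delta, Epsilon, Gamma, and Zeta — a synapomorphy uniting that clade.
Only Epsilon and Zeta show the derived state 'yes' for spiracle pair III lost, supporting them as a clade.
Most parsimonious ingroup topology: ((Delta,((Gamma,Alpha),(Epsilon,Zeta))),Eta).
Alpha and Gamma form a cherry on this tree, so they are sister taxa.

Gamma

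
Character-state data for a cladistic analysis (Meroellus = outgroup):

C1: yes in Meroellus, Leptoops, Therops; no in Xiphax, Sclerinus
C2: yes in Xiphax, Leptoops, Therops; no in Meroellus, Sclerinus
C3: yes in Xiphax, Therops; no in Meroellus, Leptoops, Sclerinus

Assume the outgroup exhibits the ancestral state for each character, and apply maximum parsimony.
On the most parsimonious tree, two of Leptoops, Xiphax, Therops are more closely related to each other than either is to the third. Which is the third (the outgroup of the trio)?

Character polarity is set by the outgroup: the derived state is whichever differs from the outgroup's state, so for C1 the derived state is 'no', and for the remaining characters it is 'yes'.
C1 groups Sclerinus and Xiphax, which is incompatible with the clades supported by the remaining characters; treating it as convergent (homoplasy) costs fewer steps than any alternative tree.
C2: derived state 'yes' in Leptoops, Therops, and Xiphax only — synapomorphy for {Leptoops, Therops, Xiphax}.
C3 (derived state 'yes') is shared by Therops and Xiphax — a synapomorphy uniting that clade.
Most parsimonious ingroup topology: (((Xiphax,Therops),Leptoops),Sclerinus).
Xiphax and Therops share a more recent common ancestor with each other than either does with Leptoops, so Leptoops is the least closely related of the three.

Leptoops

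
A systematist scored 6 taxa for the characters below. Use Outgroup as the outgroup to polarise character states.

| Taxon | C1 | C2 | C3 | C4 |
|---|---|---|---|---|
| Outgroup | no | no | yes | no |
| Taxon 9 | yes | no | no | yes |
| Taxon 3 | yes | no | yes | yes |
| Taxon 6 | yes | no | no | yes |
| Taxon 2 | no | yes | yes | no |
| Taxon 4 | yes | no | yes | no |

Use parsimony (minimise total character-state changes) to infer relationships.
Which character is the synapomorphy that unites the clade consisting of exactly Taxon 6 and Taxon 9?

C3

Character polarity is set by the outgroup: the derived state is whichever differs from the outgroup's state, so for C3 the derived state is 'no', and for the remaining characters it is 'yes'.
Only Taxon 3, Taxon 4, Taxon 6, and Taxon 9 show the derived state 'yes' for C1, supporting them as a clade.
C2 (derived state 'yes') is unique to Taxon 2 (autapomorphy; uninformative for grouping).
C3 (derived state 'no') is shared by Taxon 6 and Taxon 9 — a synapomorphy uniting that clade.
Only Taxon 3, Taxon 6, and Taxon 9 show the derived state 'yes' for C4, supporting them as a clade.
Most parsimonious ingroup topology: ((((Taxon 9,Taxon 6),Taxon 3),Taxon 4),Taxon 2).
The clade {Taxon 6, Taxon 9} is supported by C3: its derived state 'no' occurs in exactly those taxa and in no other taxon (including the outgroup).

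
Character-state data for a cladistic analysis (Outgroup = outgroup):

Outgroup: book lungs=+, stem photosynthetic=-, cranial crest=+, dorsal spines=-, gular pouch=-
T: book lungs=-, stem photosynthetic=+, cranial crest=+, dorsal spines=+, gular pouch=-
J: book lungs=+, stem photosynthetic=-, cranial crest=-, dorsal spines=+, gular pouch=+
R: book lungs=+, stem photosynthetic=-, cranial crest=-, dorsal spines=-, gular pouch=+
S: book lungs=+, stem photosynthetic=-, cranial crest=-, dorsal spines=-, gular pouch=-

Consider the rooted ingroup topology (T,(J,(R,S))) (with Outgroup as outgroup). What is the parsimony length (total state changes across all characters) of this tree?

Map each character onto (T,(J,(R,S))) (rooted by Outgroup) and count the minimum state changes it requires (Fitch parsimony):
book lungs: 1; stem photosynthetic: 1; cranial crest: 1; dorsal spines: 2; gular pouch: 2.
Total tree length = 7.

7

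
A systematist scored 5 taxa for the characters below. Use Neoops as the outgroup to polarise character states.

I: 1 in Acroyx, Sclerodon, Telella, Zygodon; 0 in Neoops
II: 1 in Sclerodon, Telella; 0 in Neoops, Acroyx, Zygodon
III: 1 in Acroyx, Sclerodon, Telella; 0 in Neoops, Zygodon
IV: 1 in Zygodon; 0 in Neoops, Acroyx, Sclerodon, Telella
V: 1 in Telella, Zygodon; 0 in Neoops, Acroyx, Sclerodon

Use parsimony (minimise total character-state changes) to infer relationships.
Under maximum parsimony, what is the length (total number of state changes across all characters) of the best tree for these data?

The outgroup has state '0' for every character, so '1' is the derived state throughout.
I (derived state '1') is shared by all ingroup taxa — unites the whole ingroup.
II: derived state '1' in Sclerodon and Telella only — synapomorphy for {Sclerodon, Telella}.
III: derived state '1' in Acroyx, Sclerodon, and Telella only — synapomorphy for {Acroyx, Sclerodon, Telella}.
IV: derived state '1' in Zygodon only — an autapomorphy, so it tells us nothing about relationships among taxa.
V groups Telella and Zygodon, which is incompatible with the clades supported by the remaining characters; treating it as convergent (homoplasy) costs fewer steps than any alternative tree.
Most parsimonious ingroup topology: ((Acroyx,(Sclerodon,Telella)),Zygodon).
Changes per character on this tree: I: 1; II: 1; III: 1; IV: 1; V: 2.
Total = 6.

6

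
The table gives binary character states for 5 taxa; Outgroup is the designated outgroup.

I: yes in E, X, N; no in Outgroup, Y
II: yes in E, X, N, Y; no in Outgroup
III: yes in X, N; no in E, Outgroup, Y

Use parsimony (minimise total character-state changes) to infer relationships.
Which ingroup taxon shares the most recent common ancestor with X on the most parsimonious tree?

The outgroup has state 'no' for every character, so 'yes' is the derived state throughout.
Only E, N, and X show the derived state 'yes' for I, supporting them as a clade.
II (derived state 'yes') is shared by all ingroup taxa — unites the whole ingroup.
III (derived state 'yes') is shared by N and X — a synapomorphy uniting that clade.
Most parsimonious ingroup topology: (((X,N),E),Y).
X and N form a cherry on this tree, so they are sister taxa.

N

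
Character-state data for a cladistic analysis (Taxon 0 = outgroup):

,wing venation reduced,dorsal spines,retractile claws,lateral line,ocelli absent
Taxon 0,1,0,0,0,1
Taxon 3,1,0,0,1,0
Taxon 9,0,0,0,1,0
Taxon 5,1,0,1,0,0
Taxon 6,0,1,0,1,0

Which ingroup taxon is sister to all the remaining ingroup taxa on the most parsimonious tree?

Character polarity is set by the outgroup: the derived state is whichever differs from the outgroup's state, so for wing venation reduced, ocelli absent the derived state is '0', and for the remaining characters it is '1'.
Only Taxon 6 and Taxon 9 show the derived state '0' for wing venation reduced, supporting them as a clade.
dorsal spines (derived state '1') is unique to Taxon 6 (autapomorphy; uninformative for grouping).
retractile claws: derived state '1' in Taxon 5 only — an autapomorphy, so it tells us nothing about relationships among taxa.
lateral line (derived state '1') is shared by Taxon 3, Taxon 6, and Taxon 9 — a synapomorphy uniting that clade.
ocelli absent (derived state '0') is shared by all ingroup taxa — unites the whole ingroup.
Most parsimonious ingroup topology: ((Taxon 3,(Taxon 9,Taxon 6)),Taxon 5).
Taxon 5 is sister to the clade containing all other ingroup taxa, so it is the earliest-diverging (most basal) ingroup lineage.

Taxon 5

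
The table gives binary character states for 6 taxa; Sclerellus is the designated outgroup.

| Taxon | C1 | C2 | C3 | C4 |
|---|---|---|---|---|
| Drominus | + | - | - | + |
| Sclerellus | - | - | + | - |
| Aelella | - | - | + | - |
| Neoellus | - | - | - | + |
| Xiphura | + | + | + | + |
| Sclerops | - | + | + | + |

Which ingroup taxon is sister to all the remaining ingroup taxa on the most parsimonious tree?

Aelella

Character polarity is set by the outgroup: the derived state is whichever differs from the outgroup's state, so for C3 the derived state is '-', and for the remaining characters it is '+'.
C1 groups Drominus and Xiphura, which is incompatible with the clades supported by the remaining characters; treating it as convergent (homoplasy) costs fewer steps than any alternative tree.
C2: derived state '+' in Sclerops and Xiphura only — synapomorphy for {Sclerops, Xiphura}.
C3: derived state '-' in Drominus and Neoellus only — synapomorphy for {Drominus, Neoellus}.
C4: derived state '+' in Drominus, Neoellus, Sclerops, and Xiphura only — synapomorphy for {Drominus, Neoellus, Sclerops, Xiphura}.
Most parsimonious ingroup topology: (((Drominus,Neoellus),(Sclerops,Xiphura)),Aelella).
Aelella is sister to the clade containing all other ingroup taxa, so it is the earliest-diverging (most basal) ingroup lineage.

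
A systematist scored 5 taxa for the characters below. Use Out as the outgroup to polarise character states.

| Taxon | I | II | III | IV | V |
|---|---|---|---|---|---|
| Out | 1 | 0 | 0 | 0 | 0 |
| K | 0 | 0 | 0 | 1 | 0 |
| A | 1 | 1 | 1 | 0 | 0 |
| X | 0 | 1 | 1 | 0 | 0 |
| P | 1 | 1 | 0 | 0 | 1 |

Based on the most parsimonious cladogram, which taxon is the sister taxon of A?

X

Character polarity is set by the outgroup: the derived state is whichever differs from the outgroup's state, so for I the derived state is '0', and for the remaining characters it is '1'.
I (state '0') occurs in K and X but conflicts with the nesting implied by the other characters — most parsimoniously interpreted as homoplasy.
II: derived state '1' in A, P, and X only — synapomorphy for {A, P, X}.
III (derived state '1') is shared by A and X — a synapomorphy uniting that clade.
IV: derived state '1' in K only — an autapomorphy, so it tells us nothing about relationships among taxa.
V (derived state '1') is unique to P (autapomorphy; uninformative for grouping).
Most parsimonious ingroup topology: (K,((A,X),P)).
A and X form a cherry on this tree, so they are sister taxa.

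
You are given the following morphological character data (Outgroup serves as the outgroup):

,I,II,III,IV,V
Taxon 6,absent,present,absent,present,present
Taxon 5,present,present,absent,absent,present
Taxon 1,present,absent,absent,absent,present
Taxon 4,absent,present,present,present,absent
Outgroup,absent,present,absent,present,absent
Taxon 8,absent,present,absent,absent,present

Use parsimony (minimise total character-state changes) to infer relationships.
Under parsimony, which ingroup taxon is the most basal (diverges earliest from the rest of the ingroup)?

Taxon 4

Character polarity is set by the outgroup: the derived state is whichever differs from the outgroup's state, so for II, IV the derived state is 'absent', and for the remaining characters it is 'present'.
I (derived state 'present') is shared by Taxon 1 and Taxon 5 — a synapomorphy uniting that clade.
II: derived state 'absent' in Taxon 1 only — an autapomorphy, so it tells us nothing about relationships among taxa.
III (derived state 'present') is unique to Taxon 4 (autapomorphy; uninformative for grouping).
IV (derived state 'absent') is shared by Taxon 1, Taxon 5, and Taxon 8 — a synapomorphy uniting that clade.
V: derived state 'present' in Taxon 1, Taxon 5, Taxon 6, and Taxon 8 only — synapomorphy for {Taxon 1, Taxon 5, Taxon 6, Taxon 8}.
Most parsimonious ingroup topology: ((Taxon 6,((Taxon 5,Taxon 1),Taxon 8)),Taxon 4).
Taxon 4 is sister to the clade containing all other ingroup taxa, so it is the earliest-diverging (most basal) ingroup lineage.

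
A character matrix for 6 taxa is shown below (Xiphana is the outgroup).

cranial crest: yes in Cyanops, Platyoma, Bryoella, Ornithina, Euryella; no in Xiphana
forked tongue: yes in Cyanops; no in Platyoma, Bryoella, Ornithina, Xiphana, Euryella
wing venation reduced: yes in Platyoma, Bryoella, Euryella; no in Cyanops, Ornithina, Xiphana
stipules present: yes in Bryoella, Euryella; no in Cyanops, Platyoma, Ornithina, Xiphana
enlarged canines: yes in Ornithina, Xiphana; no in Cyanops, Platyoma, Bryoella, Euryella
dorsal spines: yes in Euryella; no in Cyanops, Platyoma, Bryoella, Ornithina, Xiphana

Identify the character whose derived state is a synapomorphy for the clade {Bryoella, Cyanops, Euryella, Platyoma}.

enlarged canines

Character polarity is set by the outgroup: the derived state is whichever differs from the outgroup's state, so for enlarged canines the derived state is 'no', and for the remaining characters it is 'yes'.
cranial crest (derived state 'yes') is shared by all ingroup taxa — unites the whole ingroup.
forked tongue (derived state 'yes') is unique to Cyanops (autapomorphy; uninformative for grouping).
wing venation reduced (derived state 'yes') is shared by Bryoella, Euryella, and Platyoma — a synapomorphy uniting that clade.
stipules present: derived state 'yes' in Bryoella and Euryella only — synapomorphy for {Bryoella, Euryella}.
Only Bryoella, Cyanops, Euryella, and Platyoma show the derived state 'no' for enlarged canines, supporting them as a clade.
dorsal spines (derived state 'yes') is unique to Euryella (autapomorphy; uninformative for grouping).
Most parsimonious ingroup topology: ((((Euryella,Bryoella),Platyoma),Cyanops),Ornithina).
The clade {Bryoella, Cyanops, Euryella, Platyoma} is supported by enlarged canines: its derived state 'no' occurs in exactly those taxa and in no other taxon (including the outgroup).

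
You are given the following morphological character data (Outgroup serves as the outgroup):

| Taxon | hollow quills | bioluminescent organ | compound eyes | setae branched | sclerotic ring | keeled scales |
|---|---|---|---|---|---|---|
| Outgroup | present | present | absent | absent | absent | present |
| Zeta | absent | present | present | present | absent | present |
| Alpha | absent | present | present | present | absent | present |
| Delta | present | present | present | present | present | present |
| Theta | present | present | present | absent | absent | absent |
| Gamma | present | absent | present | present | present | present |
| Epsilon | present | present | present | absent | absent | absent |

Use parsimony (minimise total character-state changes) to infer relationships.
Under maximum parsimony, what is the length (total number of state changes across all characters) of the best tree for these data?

6

Character polarity is set by the outgroup: the derived state is whichever differs from the outgroup's state, so for hollow quills, bioluminescent organ, keeled scales the derived state is 'absent', and for the remaining characters it is 'present'.
hollow quills: derived state 'absent' in Alpha and Zeta only — synapomorphy for {Alpha, Zeta}.
bioluminescent organ (derived state 'absent') is unique to Gamma (autapomorphy; uninformative for grouping).
All ingroup taxa share the derived state 'present' for compound eyes; it defines the ingroup but does not resolve relationships within it.
setae branched (derived state 'present') is shared by Alpha, Delta, Gamma, and Zeta — a synapomorphy uniting that clade.
sclerotic ring (derived state 'present') is shared by Delta and Gamma — a synapomorphy uniting that clade.
keeled scales: derived state 'absent' in Epsilon and Theta only — synapomorphy for {Epsilon, Theta}.
Most parsimonious ingroup topology: (((Zeta,Alpha),(Delta,Gamma)),(Theta,Epsilon)).
Changes per character on this tree: hollow quills: 1; bioluminescent organ: 1; compound eyes: 1; setae branched: 1; sclerotic ring: 1; keeled scales: 1.
Total = 6.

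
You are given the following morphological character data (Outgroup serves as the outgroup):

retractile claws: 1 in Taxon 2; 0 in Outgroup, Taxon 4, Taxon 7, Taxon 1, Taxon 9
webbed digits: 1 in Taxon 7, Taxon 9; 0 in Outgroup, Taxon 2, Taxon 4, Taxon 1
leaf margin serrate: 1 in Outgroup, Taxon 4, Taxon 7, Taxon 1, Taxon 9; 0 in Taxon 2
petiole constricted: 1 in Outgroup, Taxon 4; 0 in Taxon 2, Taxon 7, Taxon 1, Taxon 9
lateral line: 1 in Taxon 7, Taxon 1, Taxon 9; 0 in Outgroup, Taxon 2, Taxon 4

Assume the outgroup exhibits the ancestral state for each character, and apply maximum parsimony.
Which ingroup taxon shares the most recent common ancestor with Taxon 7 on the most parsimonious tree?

Taxon 9

Character polarity is set by the outgroup: the derived state is whichever differs from the outgroup's state, so for leaf margin serrate, petiole constricted the derived state is '0', and for the remaining characters it is '1'.
retractile claws (derived state '1') is unique to Taxon 2 (autapomorphy; uninformative for grouping).
webbed digits (derived state '1') is shared by Taxon 7 and Taxon 9 — a synapomorphy uniting that clade.
leaf margin serrate: derived state '0' in Taxon 2 only — an autapomorphy, so it tells us nothing about relationships among taxa.
petiole constricted: derived state '0' in Taxon 1, Taxon 2, Taxon 7, and Taxon 9 only — synapomorphy for {Taxon 1, Taxon 2, Taxon 7, Taxon 9}.
lateral line (derived state '1') is shared by Taxon 1, Taxon 7, and Taxon 9 — a synapomorphy uniting that clade.
Most parsimonious ingroup topology: ((Taxon 2,((Taxon 7,Taxon 9),Taxon 1)),Taxon 4).
Taxon 7 and Taxon 9 form a cherry on this tree, so they are sister taxa.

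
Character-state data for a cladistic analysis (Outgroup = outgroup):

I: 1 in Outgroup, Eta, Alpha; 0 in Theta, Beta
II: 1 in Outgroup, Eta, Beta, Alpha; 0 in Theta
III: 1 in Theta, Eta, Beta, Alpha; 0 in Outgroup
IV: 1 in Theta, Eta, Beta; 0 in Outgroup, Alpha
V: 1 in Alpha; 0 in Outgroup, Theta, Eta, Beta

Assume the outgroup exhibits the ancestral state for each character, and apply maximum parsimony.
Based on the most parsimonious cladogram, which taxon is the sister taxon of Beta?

Character polarity is set by the outgroup: the derived state is whichever differs from the outgroup's state, so for I, II the derived state is '0', and for the remaining characters it is '1'.
Only Beta and Theta show the derived state '0' for I, supporting them as a clade.
II: derived state '0' in Theta only — an autapomorphy, so it tells us nothing about relationships among taxa.
All ingroup taxa share the derived state '1' for III; it defines the ingroup but does not resolve relationships within it.
IV: derived state '1' in Beta, Eta, and Theta only — synapomorphy for {Beta, Eta, Theta}.
V: derived state '1' in Alpha only — an autapomorphy, so it tells us nothing about relationships among taxa.
Most parsimonious ingroup topology: (((Theta,Beta),Eta),Alpha).
Beta and Theta form a cherry on this tree, so they are sister taxa.

Theta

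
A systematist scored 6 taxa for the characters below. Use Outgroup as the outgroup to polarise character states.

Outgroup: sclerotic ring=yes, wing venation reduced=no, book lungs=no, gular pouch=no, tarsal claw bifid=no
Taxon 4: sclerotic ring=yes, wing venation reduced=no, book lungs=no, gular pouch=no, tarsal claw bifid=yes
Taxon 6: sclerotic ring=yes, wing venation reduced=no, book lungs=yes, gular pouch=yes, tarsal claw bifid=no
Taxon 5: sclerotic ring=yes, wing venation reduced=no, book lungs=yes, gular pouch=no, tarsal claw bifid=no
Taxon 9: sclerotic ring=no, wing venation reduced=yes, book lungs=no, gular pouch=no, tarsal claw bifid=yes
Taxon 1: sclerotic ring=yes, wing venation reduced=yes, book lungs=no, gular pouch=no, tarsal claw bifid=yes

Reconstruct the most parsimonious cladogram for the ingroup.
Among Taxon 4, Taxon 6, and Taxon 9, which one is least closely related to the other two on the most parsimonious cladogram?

Character polarity is set by the outgroup: the derived state is whichever differs from the outgroup's state, so for sclerotic ring the derived state is 'no', and for the remaining characters it is 'yes'.
sclerotic ring: derived state 'no' in Taxon 9 only — an autapomorphy, so it tells us nothing about relationships among taxa.
Only Taxon 1 and Taxon 9 show the derived state 'yes' for wing venation reduced, supporting them as a clade.
Only Taxon 5 and Taxon 6 show the derived state 'yes' for book lungs, supporting them as a clade.
gular pouch (derived state 'yes') is unique to Taxon 6 (autapomorphy; uninformative for grouping).
tarsal claw bifid: derived state 'yes' in Taxon 1, Taxon 4, and Taxon 9 only — synapomorphy for {Taxon 1, Taxon 4, Taxon 9}.
Most parsimonious ingroup topology: ((Taxon 4,(Taxon 9,Taxon 1)),(Taxon 6,Taxon 5)).
Taxon 4 and Taxon 9 share a more recent common ancestor with each other than either does with Taxon 6, so Taxon 6 is the least closely related of the three.

Taxon 6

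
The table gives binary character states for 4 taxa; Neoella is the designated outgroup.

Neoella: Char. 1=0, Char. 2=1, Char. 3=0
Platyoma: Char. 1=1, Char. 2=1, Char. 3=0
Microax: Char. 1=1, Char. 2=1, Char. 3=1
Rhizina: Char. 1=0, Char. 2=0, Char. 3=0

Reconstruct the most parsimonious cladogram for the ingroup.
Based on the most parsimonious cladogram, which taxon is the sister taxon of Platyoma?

Microax

Character polarity is set by the outgroup: the derived state is whichever differs from the outgroup's state, so for Char. 2 the derived state is '0', and for the remaining characters it is '1'.
Char. 1: derived state '1' in Microax and Platyoma only — synapomorphy for {Microax, Platyoma}.
Char. 2 (derived state '0') is unique to Rhizina (autapomorphy; uninformative for grouping).
Char. 3 (derived state '1') is unique to Microax (autapomorphy; uninformative for grouping).
Most parsimonious ingroup topology: ((Platyoma,Microax),Rhizina).
Platyoma and Microax form a cherry on this tree, so they are sister taxa.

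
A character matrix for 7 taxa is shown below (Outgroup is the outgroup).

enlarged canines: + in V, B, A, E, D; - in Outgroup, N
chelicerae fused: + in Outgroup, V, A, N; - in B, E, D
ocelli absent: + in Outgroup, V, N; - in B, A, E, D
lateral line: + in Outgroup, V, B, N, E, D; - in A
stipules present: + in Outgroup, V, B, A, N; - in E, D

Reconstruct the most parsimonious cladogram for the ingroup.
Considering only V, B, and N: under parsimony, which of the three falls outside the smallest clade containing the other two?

Character polarity is set by the outgroup: the derived state is whichever differs from the outgroup's state, so for chelicerae fused, ocelli absent, lateral line, stipules present the derived state is '-', and for the remaining characters it is '+'.
enlarged canines (derived state '+') is shared by A, B, D, E, and V — a synapomorphy uniting that clade.
chelicerae fused (derived state '-') is shared by B, D, and E — a synapomorphy uniting that clade.
ocelli absent (derived state '-') is shared by A, B, D, and E — a synapomorphy uniting that clade.
lateral line (derived state '-') is unique to A (autapomorphy; uninformative for grouping).
Only D and E show the derived state '-' for stipules present, supporting them as a clade.
Most parsimonious ingroup topology: ((V,((B,(E,D)),A)),N).
V and B share a more recent common ancestor with each other than either does with N, so N is the least closely related of the three.

N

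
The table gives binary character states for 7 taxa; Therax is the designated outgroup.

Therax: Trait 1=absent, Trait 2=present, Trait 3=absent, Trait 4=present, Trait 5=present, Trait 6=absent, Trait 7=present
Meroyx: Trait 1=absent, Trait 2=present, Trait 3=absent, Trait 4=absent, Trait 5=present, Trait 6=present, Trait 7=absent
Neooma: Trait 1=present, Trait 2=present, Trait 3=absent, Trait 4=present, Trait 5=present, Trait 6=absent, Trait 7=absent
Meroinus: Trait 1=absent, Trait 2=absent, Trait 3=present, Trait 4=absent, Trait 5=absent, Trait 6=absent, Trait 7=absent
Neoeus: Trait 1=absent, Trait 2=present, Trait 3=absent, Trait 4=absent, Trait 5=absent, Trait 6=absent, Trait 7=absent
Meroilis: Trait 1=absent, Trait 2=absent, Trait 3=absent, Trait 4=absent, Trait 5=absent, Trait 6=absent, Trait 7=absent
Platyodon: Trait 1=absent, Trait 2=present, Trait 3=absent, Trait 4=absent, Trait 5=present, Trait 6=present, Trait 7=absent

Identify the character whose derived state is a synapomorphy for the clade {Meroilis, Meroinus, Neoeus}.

Character polarity is set by the outgroup: the derived state is whichever differs from the outgroup's state, so for Trait 2, Trait 4, Trait 5, Trait 7 the derived state is 'absent', and for the remaining characters it is 'present'.
Trait 1 (derived state 'present') is unique to Neooma (autapomorphy; uninformative for grouping).
Trait 2: derived state 'absent' in Meroilis and Meroinus only — synapomorphy for {Meroilis, Meroinus}.
Trait 3 (derived state 'present') is unique to Meroinus (autapomorphy; uninformative for grouping).
Trait 4: derived state 'absent' in Meroilis, Meroinus, Meroyx, Neoeus, and Platyodon only — synapomorphy for {Meroilis, Meroinus, Meroyx, Neoeus, Platyodon}.
Trait 5 (derived state 'absent') is shared by Meroilis, Meroinus, and Neoeus — a synapomorphy uniting that clade.
Only Meroyx and Platyodon show the derived state 'present' for Trait 6, supporting them as a clade.
Trait 7 (derived state 'absent') is shared by all ingroup taxa — unites the whole ingroup.
Most parsimonious ingroup topology: (((Meroyx,Platyodon),((Meroinus,Meroilis),Neoeus)),Neooma).
The clade {Meroilis, Meroinus, Neoeus} is supported by Trait 5: its derived state 'absent' occurs in exactly those taxa and in no other taxon (including the outgroup).

Trait 5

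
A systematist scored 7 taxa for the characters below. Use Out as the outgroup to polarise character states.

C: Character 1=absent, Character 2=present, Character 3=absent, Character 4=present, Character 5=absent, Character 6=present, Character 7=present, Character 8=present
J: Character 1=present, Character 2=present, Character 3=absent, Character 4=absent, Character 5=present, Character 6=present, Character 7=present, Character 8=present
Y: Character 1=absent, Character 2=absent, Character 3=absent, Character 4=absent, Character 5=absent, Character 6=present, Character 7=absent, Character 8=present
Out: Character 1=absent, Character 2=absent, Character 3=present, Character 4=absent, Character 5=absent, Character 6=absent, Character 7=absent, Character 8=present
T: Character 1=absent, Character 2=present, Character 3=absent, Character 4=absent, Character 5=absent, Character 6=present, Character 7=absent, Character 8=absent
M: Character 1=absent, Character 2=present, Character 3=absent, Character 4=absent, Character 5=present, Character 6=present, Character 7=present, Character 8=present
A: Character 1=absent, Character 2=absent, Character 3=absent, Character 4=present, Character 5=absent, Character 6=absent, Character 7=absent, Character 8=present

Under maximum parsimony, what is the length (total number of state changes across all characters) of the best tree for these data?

Character polarity is set by the outgroup: the derived state is whichever differs from the outgroup's state, so for Character 3, Character 8 the derived state is 'absent', and for the remaining characters it is 'present'.
Character 1 (derived state 'present') is unique to J (autapomorphy; uninformative for grouping).
Only C, J, M, and T show the derived state 'present' for Character 2, supporting them as a clade.
All ingroup taxa share the derived state 'absent' for Character 3; it defines the ingroup but does not resolve relationships within it.
Character 4 (state 'present') occurs in A and C but conflicts with the nesting implied by the other characters — most parsimoniously interpreted as homoplasy.
Only J and M show the derived state 'present' for Character 5, supporting them as a clade.
Only C, J, M, T, and Y show the derived state 'present' for Character 6, supporting them as a clade.
Only C, J, and M show the derived state 'present' for Character 7, supporting them as a clade.
Character 8: derived state 'absent' in T only — an autapomorphy, so it tells us nothing about relationships among taxa.
Most parsimonious ingroup topology: ((((C,(J,M)),T),Y),A).
Changes per character on this tree: Character 1: 1; Character 2: 1; Character 3: 1; Character 4: 2; Character 5: 1; Character 6: 1; Character 7: 1; Character 8: 1.
Total = 9.

9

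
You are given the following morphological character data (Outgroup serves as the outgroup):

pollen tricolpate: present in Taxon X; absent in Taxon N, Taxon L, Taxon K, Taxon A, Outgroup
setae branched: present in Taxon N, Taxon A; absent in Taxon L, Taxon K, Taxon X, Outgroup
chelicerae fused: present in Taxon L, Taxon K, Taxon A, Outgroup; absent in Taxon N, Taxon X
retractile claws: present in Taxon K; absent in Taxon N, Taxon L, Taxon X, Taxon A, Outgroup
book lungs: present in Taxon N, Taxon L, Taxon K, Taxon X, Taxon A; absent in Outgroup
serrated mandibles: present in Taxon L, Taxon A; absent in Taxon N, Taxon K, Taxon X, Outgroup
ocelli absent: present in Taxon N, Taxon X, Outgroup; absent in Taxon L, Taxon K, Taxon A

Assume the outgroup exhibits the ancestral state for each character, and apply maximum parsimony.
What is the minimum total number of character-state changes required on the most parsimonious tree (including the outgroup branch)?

Character polarity is set by the outgroup: the derived state is whichever differs from the outgroup's state, so for chelicerae fused, ocelli absent the derived state is 'absent', and for the remaining characters it is 'present'.
pollen tricolpate (derived state 'present') is unique to Taxon X (autapomorphy; uninformative for grouping).
setae branched (state 'present') occurs in Taxon A and Taxon N but conflicts with the nesting implied by the other characters — most parsimoniously interpreted as homoplasy.
chelicerae fused: derived state 'absent' in Taxon N and Taxon X only — synapomorphy for {Taxon N, Taxon X}.
retractile claws (derived state 'present') is unique to Taxon K (autapomorphy; uninformative for grouping).
book lungs (derived state 'present') is shared by all ingroup taxa — unites the whole ingroup.
Only Taxon A and Taxon L show the derived state 'present' for serrated mandibles, supporting them as a clade.
ocelli absent (derived state 'absent') is shared by Taxon A, Taxon K, and Taxon L — a synapomorphy uniting that clade.
Most parsimonious ingroup topology: (((Taxon A,Taxon L),Taxon K),(Taxon X,Taxon N)).
Changes per character on this tree: pollen tricolpate: 1; setae branched: 2; chelicerae fused: 1; retractile claws: 1; book lungs: 1; serrated mandibles: 1; ocelli absent: 1.
Total = 8.

8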